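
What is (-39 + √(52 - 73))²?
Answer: (39 - I*√21)² ≈ 1500.0 - 357.44*I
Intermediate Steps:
(-39 + √(52 - 73))² = (-39 + √(-21))² = (-39 + I*√21)²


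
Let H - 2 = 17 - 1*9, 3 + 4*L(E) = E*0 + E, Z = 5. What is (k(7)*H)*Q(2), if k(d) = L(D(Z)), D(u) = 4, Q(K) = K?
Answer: 5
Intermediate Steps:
L(E) = -¾ + E/4 (L(E) = -¾ + (E*0 + E)/4 = -¾ + (0 + E)/4 = -¾ + E/4)
k(d) = ¼ (k(d) = -¾ + (¼)*4 = -¾ + 1 = ¼)
H = 10 (H = 2 + (17 - 1*9) = 2 + (17 - 9) = 2 + 8 = 10)
(k(7)*H)*Q(2) = ((¼)*10)*2 = (5/2)*2 = 5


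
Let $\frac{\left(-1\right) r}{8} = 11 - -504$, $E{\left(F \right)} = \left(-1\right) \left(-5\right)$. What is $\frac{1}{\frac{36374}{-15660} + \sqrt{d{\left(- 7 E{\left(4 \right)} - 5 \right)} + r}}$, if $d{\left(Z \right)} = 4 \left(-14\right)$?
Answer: $- \frac{142404210}{256356733369} - \frac{735706800 i \sqrt{29}}{256356733369} \approx -0.00055549 - 0.015455 i$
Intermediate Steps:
$E{\left(F \right)} = 5$
$d{\left(Z \right)} = -56$
$r = -4120$ ($r = - 8 \left(11 - -504\right) = - 8 \left(11 + 504\right) = \left(-8\right) 515 = -4120$)
$\frac{1}{\frac{36374}{-15660} + \sqrt{d{\left(- 7 E{\left(4 \right)} - 5 \right)} + r}} = \frac{1}{\frac{36374}{-15660} + \sqrt{-56 - 4120}} = \frac{1}{36374 \left(- \frac{1}{15660}\right) + \sqrt{-4176}} = \frac{1}{- \frac{18187}{7830} + 12 i \sqrt{29}}$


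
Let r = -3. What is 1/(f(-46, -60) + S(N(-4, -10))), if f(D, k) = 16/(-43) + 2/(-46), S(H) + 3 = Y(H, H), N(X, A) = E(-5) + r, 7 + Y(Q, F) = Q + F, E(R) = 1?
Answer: -989/14257 ≈ -0.069369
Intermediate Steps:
Y(Q, F) = -7 + F + Q (Y(Q, F) = -7 + (Q + F) = -7 + (F + Q) = -7 + F + Q)
N(X, A) = -2 (N(X, A) = 1 - 3 = -2)
S(H) = -10 + 2*H (S(H) = -3 + (-7 + H + H) = -3 + (-7 + 2*H) = -10 + 2*H)
f(D, k) = -411/989 (f(D, k) = 16*(-1/43) + 2*(-1/46) = -16/43 - 1/23 = -411/989)
1/(f(-46, -60) + S(N(-4, -10))) = 1/(-411/989 + (-10 + 2*(-2))) = 1/(-411/989 + (-10 - 4)) = 1/(-411/989 - 14) = 1/(-14257/989) = -989/14257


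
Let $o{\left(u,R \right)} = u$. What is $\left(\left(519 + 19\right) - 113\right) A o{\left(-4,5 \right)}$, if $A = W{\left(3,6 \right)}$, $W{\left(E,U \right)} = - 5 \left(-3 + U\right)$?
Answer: $25500$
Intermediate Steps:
$W{\left(E,U \right)} = 15 - 5 U$
$A = -15$ ($A = 15 - 30 = -15$)
$\left(\left(519 + 19\right) - 113\right) A o{\left(-4,5 \right)} = \left(\left(519 + 19\right) - 113\right) \left(\left(-15\right) \left(-4\right)\right) = \left(538 - 113\right) 60 = 425 \cdot 60 = 25500$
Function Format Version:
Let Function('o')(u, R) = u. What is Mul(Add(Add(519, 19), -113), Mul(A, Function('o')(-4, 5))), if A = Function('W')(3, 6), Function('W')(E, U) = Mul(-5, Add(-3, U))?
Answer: 25500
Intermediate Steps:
Function('W')(E, U) = Add(15, Mul(-5, U))
A = -15 (A = Add(15, Mul(-5, 6)) = Add(15, -30) = -15)
Mul(Add(Add(519, 19), -113), Mul(A, Function('o')(-4, 5))) = Mul(Add(Add(519, 19), -113), Mul(-15, -4)) = Mul(Add(538, -113), 60) = Mul(425, 60) = 25500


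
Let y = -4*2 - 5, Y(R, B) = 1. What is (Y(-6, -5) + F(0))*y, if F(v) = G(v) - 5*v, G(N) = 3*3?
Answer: -130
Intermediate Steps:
G(N) = 9
y = -13 (y = -8 - 5 = -13)
F(v) = 9 - 5*v
(Y(-6, -5) + F(0))*y = (1 + (9 - 5*0))*(-13) = (1 + (9 + 0))*(-13) = (1 + 9)*(-13) = 10*(-13) = -130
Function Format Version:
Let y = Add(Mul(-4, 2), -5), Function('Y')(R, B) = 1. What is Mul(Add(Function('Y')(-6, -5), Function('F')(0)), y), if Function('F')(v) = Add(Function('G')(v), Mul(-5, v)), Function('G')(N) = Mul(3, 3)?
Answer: -130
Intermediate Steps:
Function('G')(N) = 9
y = -13 (y = Add(-8, -5) = -13)
Function('F')(v) = Add(9, Mul(-5, v))
Mul(Add(Function('Y')(-6, -5), Function('F')(0)), y) = Mul(Add(1, Add(9, Mul(-5, 0))), -13) = Mul(Add(1, Add(9, 0)), -13) = Mul(Add(1, 9), -13) = Mul(10, -13) = -130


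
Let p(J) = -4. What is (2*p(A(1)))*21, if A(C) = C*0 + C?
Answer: -168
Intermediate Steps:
A(C) = C (A(C) = 0 + C = C)
(2*p(A(1)))*21 = (2*(-4))*21 = -8*21 = -168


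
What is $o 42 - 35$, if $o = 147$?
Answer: $6139$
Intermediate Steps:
$o 42 - 35 = 147 \cdot 42 - 35 = 6174 - 35 = 6139$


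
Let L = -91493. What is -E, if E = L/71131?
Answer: 91493/71131 ≈ 1.2863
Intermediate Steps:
E = -91493/71131 ≈ -1.2863
-E = -1*(-91493/71131) = 91493/71131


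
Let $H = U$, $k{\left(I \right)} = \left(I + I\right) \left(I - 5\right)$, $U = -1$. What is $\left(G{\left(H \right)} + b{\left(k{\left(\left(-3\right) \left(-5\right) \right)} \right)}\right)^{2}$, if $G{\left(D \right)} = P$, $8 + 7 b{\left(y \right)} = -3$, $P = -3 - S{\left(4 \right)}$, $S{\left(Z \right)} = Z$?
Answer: $\frac{3600}{49} \approx 73.469$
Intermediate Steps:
$P = -7$ ($P = -3 - 4 = -7$)
$k{\left(I \right)} = 2 I \left(-5 + I\right)$
$b{\left(y \right)} = - \frac{11}{7}$ ($b{\left(y \right)} = - \frac{8}{7} + \frac{1}{7} \left(-3\right) = - \frac{8}{7} - \frac{3}{7} = - \frac{11}{7}$)
$H = -1$
$G{\left(D \right)} = -7$
$\left(G{\left(H \right)} + b{\left(k{\left(\left(-3\right) \left(-5\right) \right)} \right)}\right)^{2} = \left(-7 - \frac{11}{7}\right)^{2} = \left(- \frac{60}{7}\right)^{2} = \frac{3600}{49}$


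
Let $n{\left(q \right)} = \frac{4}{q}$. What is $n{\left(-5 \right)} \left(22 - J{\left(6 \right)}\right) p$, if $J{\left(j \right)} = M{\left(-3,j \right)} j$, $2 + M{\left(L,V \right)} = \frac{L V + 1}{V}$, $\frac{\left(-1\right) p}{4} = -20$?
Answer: $-3264$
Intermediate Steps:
$p = 80$ ($p = \left(-4\right) \left(-20\right) = 80$)
$M{\left(L,V \right)} = -2 + \frac{1 + L V}{V}$ ($M{\left(L,V \right)} = -2 + \frac{L V + 1}{V} = -2 + \frac{1 + L V}{V}$)
$J{\left(j \right)} = j \left(-5 + \frac{1}{j}\right)$ ($J{\left(j \right)} = \left(-2 - 3 + \frac{1}{j}\right) j = \left(-5 + \frac{1}{j}\right) j = j \left(-5 + \frac{1}{j}\right)$)
$n{\left(-5 \right)} \left(22 - J{\left(6 \right)}\right) p = \frac{4}{-5} \left(22 - \left(1 - 30\right)\right) 80 = 4 \left(- \frac{1}{5}\right) \left(22 - \left(1 - 30\right)\right) 80 = - \frac{4 \left(22 - -29\right)}{5} \cdot 80 = - \frac{4 \left(22 + 29\right)}{5} \cdot 80 = \left(- \frac{4}{5}\right) 51 \cdot 80 = \left(- \frac{204}{5}\right) 80 = -3264$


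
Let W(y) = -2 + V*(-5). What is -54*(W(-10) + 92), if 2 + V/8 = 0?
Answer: -9180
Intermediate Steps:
V = -16 (V = -16 + 8*0 = -16 + 0 = -16)
W(y) = 78 (W(y) = -2 - 16*(-5) = -2 + 80 = 78)
-54*(W(-10) + 92) = -54*(78 + 92) = -54*170 = -9180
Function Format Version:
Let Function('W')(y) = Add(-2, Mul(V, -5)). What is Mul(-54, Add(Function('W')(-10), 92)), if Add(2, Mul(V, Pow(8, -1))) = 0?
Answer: -9180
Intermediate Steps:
V = -16 (V = Add(-16, Mul(8, 0)) = Add(-16, 0) = -16)
Function('W')(y) = 78 (Function('W')(y) = Add(-2, Mul(-16, -5)) = Add(-2, 80) = 78)
Mul(-54, Add(Function('W')(-10), 92)) = Mul(-54, Add(78, 92)) = Mul(-54, 170) = -9180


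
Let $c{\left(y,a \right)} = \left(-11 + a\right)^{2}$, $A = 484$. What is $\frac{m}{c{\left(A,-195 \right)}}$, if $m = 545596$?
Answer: $\frac{136399}{10609} \approx 12.857$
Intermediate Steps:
$\frac{m}{c{\left(A,-195 \right)}} = \frac{545596}{\left(-11 - 195\right)^{2}} = \frac{545596}{\left(-206\right)^{2}} = \frac{545596}{42436} = 545596 \cdot \frac{1}{42436} = \frac{136399}{10609}$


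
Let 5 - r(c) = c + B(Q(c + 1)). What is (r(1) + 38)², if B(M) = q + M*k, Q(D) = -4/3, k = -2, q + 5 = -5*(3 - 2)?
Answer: 21904/9 ≈ 2433.8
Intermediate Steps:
q = -10 (q = -5 - 5*(3 - 2) = -5 - 5*1 = -5 - 5 = -10)
Q(D) = -4/3 (Q(D) = -4*⅓ = -4/3)
B(M) = -10 - 2*M (B(M) = -10 + M*(-2) = -10 - 2*M)
r(c) = 37/3 - c (r(c) = 5 - (c + (-10 - 2*(-4/3))) = 5 - (c + (-10 + 8/3)) = 5 - (c - 22/3) = 5 - (-22/3 + c) = 5 + (22/3 - c) = 37/3 - c)
(r(1) + 38)² = ((37/3 - 1*1) + 38)² = ((37/3 - 1) + 38)² = (34/3 + 38)² = (148/3)² = 21904/9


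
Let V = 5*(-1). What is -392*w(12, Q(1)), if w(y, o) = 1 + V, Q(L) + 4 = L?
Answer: 1568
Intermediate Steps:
V = -5
Q(L) = -4 + L
w(y, o) = -4 (w(y, o) = 1 - 5 = -4)
-392*w(12, Q(1)) = -392*(-4) = 1568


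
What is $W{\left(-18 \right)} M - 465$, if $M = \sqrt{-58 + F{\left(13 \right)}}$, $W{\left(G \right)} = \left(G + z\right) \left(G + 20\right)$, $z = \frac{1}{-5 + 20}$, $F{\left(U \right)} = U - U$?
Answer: $-465 - \frac{538 i \sqrt{58}}{15} \approx -465.0 - 273.15 i$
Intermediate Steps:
$F{\left(U \right)} = 0$
$z = \frac{1}{15} \approx 0.066667$
$W{\left(G \right)} = \left(20 + G\right) \left(\frac{1}{15} + G\right)$ ($W{\left(G \right)} = \left(G + \frac{1}{15}\right) \left(G + 20\right) = \left(\frac{1}{15} + G\right) \left(20 + G\right) = \left(20 + G\right) \left(\frac{1}{15} + G\right)$)
$M = i \sqrt{58}$ ($M = \sqrt{-58 + 0} = \sqrt{-58} = i \sqrt{58} \approx 7.6158 i$)
$W{\left(-18 \right)} M - 465 = \left(\frac{4}{3} + \left(-18\right)^{2} + \frac{301}{15} \left(-18\right)\right) i \sqrt{58} - 465 = \left(\frac{4}{3} + 324 - \frac{1806}{5}\right) i \sqrt{58} - 465 = - \frac{538 i \sqrt{58}}{15} - 465 = -465 - \frac{538 i \sqrt{58}}{15}$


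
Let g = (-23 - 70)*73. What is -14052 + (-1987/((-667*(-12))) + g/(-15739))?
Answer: -1770177015949/125974956 ≈ -14052.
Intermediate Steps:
g = -6789 (g = -93*73 = -6789)
-14052 + (-1987/((-667*(-12))) + g/(-15739)) = -14052 + (-1987/((-667*(-12))) - 6789/(-15739)) = -14052 + (-1987/8004 - 6789*(-1/15739)) = -14052 + (-1987*1/8004 + 6789/15739) = -14052 + (-1987/8004 + 6789/15739) = -14052 + 23065763/125974956 = -1770177015949/125974956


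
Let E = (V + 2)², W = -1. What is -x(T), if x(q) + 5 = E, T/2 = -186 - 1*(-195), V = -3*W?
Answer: -20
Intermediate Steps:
V = 3 (V = -3*(-1) = 3)
T = 18 (T = 2*(-186 - 1*(-195)) = 2*(-186 + 195) = 2*9 = 18)
E = 25 (E = (3 + 2)² = 5² = 25)
x(q) = 20 (x(q) = -5 + 25 = 20)
-x(T) = -1*20 = -20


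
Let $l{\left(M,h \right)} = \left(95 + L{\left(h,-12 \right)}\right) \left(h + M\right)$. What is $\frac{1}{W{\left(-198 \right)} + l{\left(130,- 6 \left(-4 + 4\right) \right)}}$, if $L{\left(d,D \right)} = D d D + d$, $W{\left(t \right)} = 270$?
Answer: $\frac{1}{12620} \approx 7.9239 \cdot 10^{-5}$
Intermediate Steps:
$L{\left(d,D \right)} = d + d D^{2}$ ($L{\left(d,D \right)} = d D^{2} + d = d + d D^{2}$)
$l{\left(M,h \right)} = \left(95 + 145 h\right) \left(M + h\right)$ ($l{\left(M,h \right)} = \left(95 + h \left(1 + \left(-12\right)^{2}\right)\right) \left(h + M\right) = \left(95 + h \left(1 + 144\right)\right) \left(M + h\right) = \left(95 + h 145\right) \left(M + h\right) = \left(95 + 145 h\right) \left(M + h\right)$)
$\frac{1}{W{\left(-198 \right)} + l{\left(130,- 6 \left(-4 + 4\right) \right)}} = \frac{1}{270 + \left(95 \cdot 130 + 95 \left(- 6 \left(-4 + 4\right)\right) + 145 \left(- 6 \left(-4 + 4\right)\right)^{2} + 145 \cdot 130 \left(- 6 \left(-4 + 4\right)\right)\right)} = \frac{1}{270 + \left(12350 + 95 \left(\left(-6\right) 0\right) + 145 \left(\left(-6\right) 0\right)^{2} + 145 \cdot 130 \left(\left(-6\right) 0\right)\right)} = \frac{1}{270 + \left(12350 + 95 \cdot 0 + 145 \cdot 0^{2} + 145 \cdot 130 \cdot 0\right)} = \frac{1}{270 + \left(12350 + 0 + 145 \cdot 0 + 0\right)} = \frac{1}{270 + \left(12350 + 0 + 0 + 0\right)} = \frac{1}{270 + 12350} = \frac{1}{12620}$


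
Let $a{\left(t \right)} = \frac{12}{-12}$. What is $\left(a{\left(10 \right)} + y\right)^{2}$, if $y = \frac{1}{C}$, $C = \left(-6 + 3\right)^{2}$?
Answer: $\frac{64}{81} \approx 0.79012$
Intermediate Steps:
$a{\left(t \right)} = -1$ ($a{\left(t \right)} = 12 \left(- \frac{1}{12}\right) = -1$)
$C = 9$ ($C = \left(-3\right)^{2} = 9$)
$y = \frac{1}{9} \approx 0.11111$
$\left(a{\left(10 \right)} + y\right)^{2} = \left(-1 + \frac{1}{9}\right)^{2} = \left(- \frac{8}{9}\right)^{2} = \frac{64}{81}$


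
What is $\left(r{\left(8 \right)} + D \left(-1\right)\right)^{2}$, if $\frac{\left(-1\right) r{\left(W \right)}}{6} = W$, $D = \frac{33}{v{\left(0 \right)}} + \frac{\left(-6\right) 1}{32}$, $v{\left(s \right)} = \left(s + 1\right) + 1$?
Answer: $\frac{1058841}{256} \approx 4136.1$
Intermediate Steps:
$v{\left(s \right)} = 2 + s$ ($v{\left(s \right)} = \left(1 + s\right) + 1 = 2 + s$)
$D = \frac{261}{16}$ ($D = \frac{33}{2 + 0} + \frac{\left(-6\right) 1}{32} = \frac{33}{2} - \frac{3}{16} = \frac{261}{16} \approx 16.313$)
$r{\left(W \right)} = - 6 W$
$\left(r{\left(8 \right)} + D \left(-1\right)\right)^{2} = \left(\left(-6\right) 8 + \frac{261}{16} \left(-1\right)\right)^{2} = \left(-48 - \frac{261}{16}\right)^{2} = \left(- \frac{1029}{16}\right)^{2} = \frac{1058841}{256}$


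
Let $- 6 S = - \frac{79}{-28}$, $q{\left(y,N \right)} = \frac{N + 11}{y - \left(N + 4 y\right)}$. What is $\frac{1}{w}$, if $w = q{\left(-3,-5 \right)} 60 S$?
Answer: $- \frac{98}{1185} \approx -0.0827$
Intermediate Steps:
$q{\left(y,N \right)} = \frac{11 + N}{- N - 3 y}$ ($q{\left(y,N \right)} = \frac{11 + N}{y - \left(N + 4 y\right)} = \frac{11 + N}{- N - 3 y}$)
$S = - \frac{79}{168}$ ($S = - \frac{\left(-79\right) \frac{1}{-28}}{6} = - \frac{\left(-79\right) \left(- \frac{1}{28}\right)}{6} = \left(- \frac{1}{6}\right) \frac{79}{28} = - \frac{79}{168} \approx -0.47024$)
$w = - \frac{1185}{98}$ ($w = \frac{-11 - -5}{-5 + 3 \left(-3\right)} 60 \left(- \frac{79}{168}\right) = \frac{-11 + 5}{-5 - 9} \cdot 60 \left(- \frac{79}{168}\right) = \frac{1}{-14} \left(-6\right) 60 \left(- \frac{79}{168}\right) = \left(- \frac{1}{14}\right) \left(-6\right) 60 \left(- \frac{79}{168}\right) = \frac{3}{7} \cdot 60 \left(- \frac{79}{168}\right) = \frac{180}{7} \left(- \frac{79}{168}\right) = - \frac{1185}{98} \approx -12.092$)
$\frac{1}{w} = \frac{1}{- \frac{1185}{98}} = - \frac{98}{1185}$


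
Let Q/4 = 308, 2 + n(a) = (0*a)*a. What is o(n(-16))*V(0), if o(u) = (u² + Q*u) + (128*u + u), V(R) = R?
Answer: 0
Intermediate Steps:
n(a) = -2 (n(a) = -2 + (0*a)*a = -2 + 0*a = -2 + 0 = -2)
Q = 1232 (Q = 4*308 = 1232)
o(u) = u² + 1361*u (o(u) = (u² + 1232*u) + (128*u + u) = (u² + 1232*u) + 129*u = u² + 1361*u)
o(n(-16))*V(0) = -2*(1361 - 2)*0 = -2*1359*0 = -2718*0 = 0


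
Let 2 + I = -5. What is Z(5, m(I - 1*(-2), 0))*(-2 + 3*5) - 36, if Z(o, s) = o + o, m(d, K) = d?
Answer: 94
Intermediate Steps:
I = -7 (I = -2 - 5 = -7)
Z(o, s) = 2*o
Z(5, m(I - 1*(-2), 0))*(-2 + 3*5) - 36 = (2*5)*(-2 + 3*5) - 36 = 10*(-2 + 15) - 36 = 10*13 - 36 = 130 - 36 = 94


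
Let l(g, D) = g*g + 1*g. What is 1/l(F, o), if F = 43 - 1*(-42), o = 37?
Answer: 1/7310 ≈ 0.00013680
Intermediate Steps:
F = 85 (F = 43 + 42 = 85)
l(g, D) = g + g² (l(g, D) = g² + g = g + g²)
1/l(F, o) = 1/(85*(1 + 85)) = 1/(85*86) = 1/7310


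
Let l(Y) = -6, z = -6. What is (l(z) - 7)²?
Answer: 169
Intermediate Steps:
(l(z) - 7)² = (-6 - 7)² = (-13)² = 169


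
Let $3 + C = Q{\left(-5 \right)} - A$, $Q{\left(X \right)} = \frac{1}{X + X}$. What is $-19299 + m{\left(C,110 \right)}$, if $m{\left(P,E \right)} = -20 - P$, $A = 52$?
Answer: $- \frac{192639}{10} \approx -19264.0$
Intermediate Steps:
$Q{\left(X \right)} = \frac{1}{2 X}$
$C = - \frac{551}{10}$ ($C = -3 + \left(\frac{1}{2 \left(-5\right)} - 52\right) = -3 + \left(\frac{1}{2} \left(- \frac{1}{5}\right) - 52\right) = -3 - \frac{521}{10} = - \frac{551}{10} \approx -55.1$)
$-19299 + m{\left(C,110 \right)} = -19299 - - \frac{351}{10} = -19299 + \left(-20 + \frac{551}{10}\right) = -19299 + \frac{351}{10} = - \frac{192639}{10}$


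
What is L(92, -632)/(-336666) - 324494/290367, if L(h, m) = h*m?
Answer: -1399439366/1481162067 ≈ -0.94483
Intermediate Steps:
L(92, -632)/(-336666) - 324494/290367 = (92*(-632))/(-336666) - 324494/290367 = -58144*(-1/336666) - 324494*1/290367 = 29072/168333 - 324494/290367 = -1399439366/1481162067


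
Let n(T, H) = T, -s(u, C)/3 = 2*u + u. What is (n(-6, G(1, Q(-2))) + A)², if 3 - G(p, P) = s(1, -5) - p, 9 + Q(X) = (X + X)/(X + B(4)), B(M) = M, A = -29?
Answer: 1225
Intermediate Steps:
s(u, C) = -9*u (s(u, C) = -3*(2*u + u) = -9*u)
Q(X) = -9 + 2*X/(4 + X) (Q(X) = -9 + (X + X)/(X + 4) = -9 + (2*X)/(4 + X) = -9 + 2*X/(4 + X))
G(p, P) = 12 + p (G(p, P) = 3 - (-9*1 - p) = 3 - (-9 - p) = 3 + (9 + p) = 12 + p)
(n(-6, G(1, Q(-2))) + A)² = (-6 - 29)² = (-35)² = 1225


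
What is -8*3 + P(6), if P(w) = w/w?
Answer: -23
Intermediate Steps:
P(w) = 1
-8*3 + P(6) = -8*3 + 1 = -24 + 1 = -23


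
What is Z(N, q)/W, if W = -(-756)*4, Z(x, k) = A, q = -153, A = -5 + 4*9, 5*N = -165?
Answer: 31/3024 ≈ 0.010251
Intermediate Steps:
N = -33 (N = (1/5)*(-165) = -33)
A = 31 (A = -5 + 36 = 31)
Z(x, k) = 31
W = 3024 (W = -378*(-8) = 3024)
Z(N, q)/W = 31/3024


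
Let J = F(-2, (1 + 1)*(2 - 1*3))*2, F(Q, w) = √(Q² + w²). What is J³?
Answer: 128*√2 ≈ 181.02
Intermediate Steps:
J = 4*√2 (J = √((-2)² + ((1 + 1)*(2 - 1*3))²)*2 = √(4 + (2*(2 - 3))²)*2 = √(4 + (2*(-1))²)*2 = √(4 + (-2)²)*2 = √(4 + 4)*2 = √8*2 = (2*√2)*2 = 4*√2 ≈ 5.6569)
J³ = (4*√2)³ = 128*√2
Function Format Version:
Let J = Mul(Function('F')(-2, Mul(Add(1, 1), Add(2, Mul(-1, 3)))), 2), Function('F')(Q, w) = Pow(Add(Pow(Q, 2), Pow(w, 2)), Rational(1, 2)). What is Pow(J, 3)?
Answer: Mul(128, Pow(2, Rational(1, 2))) ≈ 181.02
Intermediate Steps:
J = Mul(4, Pow(2, Rational(1, 2))) (J = Mul(Pow(Add(Pow(-2, 2), Pow(Mul(Add(1, 1), Add(2, Mul(-1, 3))), 2)), Rational(1, 2)), 2) = Mul(Pow(Add(4, Pow(Mul(2, Add(2, -3)), 2)), Rational(1, 2)), 2) = Mul(Pow(Add(4, Pow(Mul(2, -1), 2)), Rational(1, 2)), 2) = Mul(Pow(Add(4, Pow(-2, 2)), Rational(1, 2)), 2) = Mul(Pow(Add(4, 4), Rational(1, 2)), 2) = Mul(Pow(8, Rational(1, 2)), 2) = Mul(Mul(2, Pow(2, Rational(1, 2))), 2) = Mul(4, Pow(2, Rational(1, 2))) ≈ 5.6569)
Pow(J, 3) = Pow(Mul(4, Pow(2, Rational(1, 2))), 3) = Mul(128, Pow(2, Rational(1, 2)))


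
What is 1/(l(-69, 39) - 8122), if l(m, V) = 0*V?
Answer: -1/8122 ≈ -0.00012312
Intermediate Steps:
l(m, V) = 0
1/(l(-69, 39) - 8122) = 1/(0 - 8122) = 1/(-8122) = -1/8122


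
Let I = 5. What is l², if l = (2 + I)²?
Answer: 2401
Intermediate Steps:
l = 49 (l = (2 + 5)² = 7² = 49)
l² = 49² = 2401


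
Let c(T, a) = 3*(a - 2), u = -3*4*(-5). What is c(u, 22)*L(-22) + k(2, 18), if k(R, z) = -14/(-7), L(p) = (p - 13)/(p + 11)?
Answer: 2122/11 ≈ 192.91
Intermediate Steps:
L(p) = (-13 + p)/(11 + p)
u = 60 (u = -12*(-5) = 60)
k(R, z) = 2 (k(R, z) = -14*(-⅐) = 2)
c(T, a) = -6 + 3*a (c(T, a) = 3*(-2 + a) = -6 + 3*a)
c(u, 22)*L(-22) + k(2, 18) = (-6 + 3*22)*((-13 - 22)/(11 - 22)) + 2 = (-6 + 66)*(-35/(-11)) + 2 = 60*(-1/11*(-35)) + 2 = 60*(35/11) + 2 = 2100/11 + 2 = 2122/11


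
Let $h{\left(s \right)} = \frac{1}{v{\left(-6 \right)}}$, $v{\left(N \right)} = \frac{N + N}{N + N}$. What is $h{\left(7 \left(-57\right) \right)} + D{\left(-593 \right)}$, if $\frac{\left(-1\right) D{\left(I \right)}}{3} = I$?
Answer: $1780$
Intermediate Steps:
$D{\left(I \right)} = - 3 I$
$v{\left(N \right)} = 1$ ($v{\left(N \right)} = \frac{2 N}{2 N} = 2 N \frac{1}{2 N} = 1$)
$h{\left(s \right)} = 1$ ($h{\left(s \right)} = 1^{-1} = 1$)
$h{\left(7 \left(-57\right) \right)} + D{\left(-593 \right)} = 1 - -1779 = 1 + 1779 = 1780$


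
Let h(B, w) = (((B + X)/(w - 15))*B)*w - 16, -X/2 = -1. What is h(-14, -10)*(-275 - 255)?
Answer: -27136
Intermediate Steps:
X = 2 (X = -2*(-1) = 2)
h(B, w) = -16 + B*w*(2 + B)/(-15 + w) (h(B, w) = (((B + 2)/(w - 15))*B)*w - 16 = (((2 + B)/(-15 + w))*B)*w - 16 = (B*(2 + B)/(-15 + w))*w - 16 = B*w*(2 + B)/(-15 + w) - 16 = -16 + B*w*(2 + B)/(-15 + w))
h(-14, -10)*(-275 - 255) = ((240 - 16*(-10) - 10*(-14)² + 2*(-14)*(-10))/(-15 - 10))*(-275 - 255) = ((240 + 160 - 10*196 + 280)/(-25))*(-530) = -(240 + 160 - 1960 + 280)/25*(-530) = -1/25*(-1280)*(-530) = (256/5)*(-530) = -27136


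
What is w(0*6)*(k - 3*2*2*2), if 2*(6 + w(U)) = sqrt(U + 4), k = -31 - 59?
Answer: 570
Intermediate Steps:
k = -90
w(U) = -6 + sqrt(4 + U)/2 (w(U) = -6 + sqrt(U + 4)/2 = -6 + sqrt(4 + U)/2)
w(0*6)*(k - 3*2*2*2) = (-6 + sqrt(4 + 0*6)/2)*(-90 - 3*2*2*2) = (-6 + sqrt(4 + 0)/2)*(-90 - 12*2) = (-6 + sqrt(4)/2)*(-90 - 3*8) = (-6 + (1/2)*2)*(-90 - 24) = (-6 + 1)*(-114) = -5*(-114) = 570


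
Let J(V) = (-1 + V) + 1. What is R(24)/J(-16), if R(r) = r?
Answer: -3/2 ≈ -1.5000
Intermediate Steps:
J(V) = V
R(24)/J(-16) = 24/(-16) = 24*(-1/16) = -3/2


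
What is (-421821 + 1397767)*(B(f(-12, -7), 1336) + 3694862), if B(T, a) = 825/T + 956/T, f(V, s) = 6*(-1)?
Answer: 10817088288443/3 ≈ 3.6057e+12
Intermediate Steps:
f(V, s) = -6
B(T, a) = 1781/T
(-421821 + 1397767)*(B(f(-12, -7), 1336) + 3694862) = (-421821 + 1397767)*(1781/(-6) + 3694862) = 975946*(1781*(-⅙) + 3694862) = 975946*(-1781/6 + 3694862) = 975946*(22167391/6) = 10817088288443/3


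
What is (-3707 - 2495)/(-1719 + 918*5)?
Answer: -6202/2871 ≈ -2.1602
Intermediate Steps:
(-3707 - 2495)/(-1719 + 918*5) = -6202/(-1719 + 4590) = -6202/2871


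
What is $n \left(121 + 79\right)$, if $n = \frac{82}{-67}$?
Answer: $- \frac{16400}{67} \approx -244.78$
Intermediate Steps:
$n = - \frac{82}{67}$ ($n = 82 \left(- \frac{1}{67}\right) = - \frac{82}{67} \approx -1.2239$)
$n \left(121 + 79\right) = - \frac{82 \left(121 + 79\right)}{67} = \left(- \frac{82}{67}\right) 200 = - \frac{16400}{67}$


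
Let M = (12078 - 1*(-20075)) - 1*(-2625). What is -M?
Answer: -34778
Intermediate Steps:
M = 34778 (M = (12078 + 20075) + 2625 = 32153 + 2625 = 34778)
-M = -1*34778 = -34778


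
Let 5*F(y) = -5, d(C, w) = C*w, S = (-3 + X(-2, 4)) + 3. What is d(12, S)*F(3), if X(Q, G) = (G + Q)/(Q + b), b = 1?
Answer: 24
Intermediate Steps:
X(Q, G) = (G + Q)/(1 + Q) (X(Q, G) = (G + Q)/(Q + 1) = (G + Q)/(1 + Q))
S = -2 (S = (-3 + (4 - 2)/(1 - 2)) + 3 = (-3 + 2/(-1)) + 3 = (-3 - 1*2) + 3 = (-3 - 2) + 3 = -5 + 3 = -2)
F(y) = -1 (F(y) = (1/5)*(-5) = -1)
d(12, S)*F(3) = (12*(-2))*(-1) = -24*(-1) = 24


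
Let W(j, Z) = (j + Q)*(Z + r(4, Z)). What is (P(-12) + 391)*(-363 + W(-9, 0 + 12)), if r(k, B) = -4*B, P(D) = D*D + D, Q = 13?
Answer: -265161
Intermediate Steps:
P(D) = D + D**2 (P(D) = D**2 + D = D + D**2)
W(j, Z) = -3*Z*(13 + j) (W(j, Z) = (j + 13)*(Z - 4*Z) = (13 + j)*(-3*Z) = -3*Z*(13 + j))
(P(-12) + 391)*(-363 + W(-9, 0 + 12)) = (-12*(1 - 12) + 391)*(-363 + 3*(0 + 12)*(-13 - 1*(-9))) = (-12*(-11) + 391)*(-363 + 3*12*(-13 + 9)) = (132 + 391)*(-363 + 3*12*(-4)) = 523*(-363 - 144) = 523*(-507) = -265161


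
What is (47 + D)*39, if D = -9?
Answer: 1482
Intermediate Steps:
(47 + D)*39 = (47 - 9)*39 = 38*39 = 1482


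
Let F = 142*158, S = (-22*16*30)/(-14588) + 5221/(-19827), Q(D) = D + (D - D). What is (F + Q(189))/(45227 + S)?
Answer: 1635992686125/3270355565956 ≈ 0.50025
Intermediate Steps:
Q(D) = D (Q(D) = D + 0 = D)
S = 33302293/72309069 (S = -352*30*(-1/14588) + 5221*(-1/19827) = -10560*(-1/14588) - 5221/19827 = 2640/3647 - 5221/19827 = 33302293/72309069 ≈ 0.46056)
F = 22436
(F + Q(189))/(45227 + S) = (22436 + 189)/(45227 + 33302293/72309069) = 22625/(3270355565956/72309069) = 22625*(72309069/3270355565956) = 1635992686125/3270355565956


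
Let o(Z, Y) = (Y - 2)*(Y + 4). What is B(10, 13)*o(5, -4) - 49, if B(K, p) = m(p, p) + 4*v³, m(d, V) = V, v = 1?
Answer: -49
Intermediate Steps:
B(K, p) = 4 + p (B(K, p) = p + 4*1³ = p + 4*1 = p + 4 = 4 + p)
o(Z, Y) = (-2 + Y)*(4 + Y)
B(10, 13)*o(5, -4) - 49 = (4 + 13)*(-8 + (-4)² + 2*(-4)) - 49 = 17*(-8 + 16 - 8) - 49 = 17*0 - 49 = 0 - 49 = -49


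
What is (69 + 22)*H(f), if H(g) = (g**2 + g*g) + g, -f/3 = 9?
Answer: 130221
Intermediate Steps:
f = -27 (f = -3*9 = -27)
H(g) = g + 2*g**2 (H(g) = (g**2 + g**2) + g = 2*g**2 + g = g + 2*g**2)
(69 + 22)*H(f) = (69 + 22)*(-27*(1 + 2*(-27))) = 91*(-27*(1 - 54)) = 91*(-27*(-53)) = 91*1431 = 130221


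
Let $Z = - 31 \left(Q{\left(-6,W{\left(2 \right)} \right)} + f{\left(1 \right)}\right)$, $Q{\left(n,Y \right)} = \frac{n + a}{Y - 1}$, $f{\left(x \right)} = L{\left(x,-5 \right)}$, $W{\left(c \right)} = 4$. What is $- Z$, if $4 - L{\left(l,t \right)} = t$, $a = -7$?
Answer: $\frac{434}{3} \approx 144.67$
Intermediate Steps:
$L{\left(l,t \right)} = 4 - t$
$f{\left(x \right)} = 9$ ($f{\left(x \right)} = 4 - -5 = 4 + 5 = 9$)
$Q{\left(n,Y \right)} = \frac{-7 + n}{-1 + Y}$ ($Q{\left(n,Y \right)} = \frac{n - 7}{Y - 1} = \frac{-7 + n}{-1 + Y}$)
$Z = - \frac{434}{3}$ ($Z = - 31 \left(\frac{-7 - 6}{-1 + 4} + 9\right) = - 31 \left(\frac{1}{3} \left(-13\right) + 9\right) = - 31 \left(- \frac{13}{3} + 9\right) = \left(-31\right) \frac{14}{3} = - \frac{434}{3} \approx -144.67$)
$- Z = \left(-1\right) \left(- \frac{434}{3}\right) = \frac{434}{3}$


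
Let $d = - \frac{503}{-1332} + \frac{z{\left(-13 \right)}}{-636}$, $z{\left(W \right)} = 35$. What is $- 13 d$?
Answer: $- \frac{148031}{35298} \approx -4.1937$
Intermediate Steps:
$d = \frac{11387}{35298}$ ($d = - \frac{503}{-1332} + \frac{35}{-636} = \left(-503\right) \left(- \frac{1}{1332}\right) + 35 \left(- \frac{1}{636}\right) = \frac{503}{1332} - \frac{35}{636} = \frac{11387}{35298} \approx 0.3226$)
$- 13 d = \left(-13\right) \frac{11387}{35298} = - \frac{148031}{35298}$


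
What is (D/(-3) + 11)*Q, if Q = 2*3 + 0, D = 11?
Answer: 44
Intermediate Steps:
Q = 6 (Q = 6 + 0 = 6)
(D/(-3) + 11)*Q = (11/(-3) + 11)*6 = (11*(-1/3) + 11)*6 = (-11/3 + 11)*6 = (22/3)*6 = 44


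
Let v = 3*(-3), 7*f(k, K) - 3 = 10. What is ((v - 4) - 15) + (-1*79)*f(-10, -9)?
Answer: -1223/7 ≈ -174.71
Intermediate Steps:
f(k, K) = 13/7 (f(k, K) = 3/7 + (⅐)*10 = 3/7 + 10/7 = 13/7)
v = -9
((v - 4) - 15) + (-1*79)*f(-10, -9) = ((-9 - 4) - 15) - 1*79*(13/7) = (-13 - 15) - 79*13/7 = -28 - 1027/7 = -1223/7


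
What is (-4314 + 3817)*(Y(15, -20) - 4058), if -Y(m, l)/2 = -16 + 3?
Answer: 2003904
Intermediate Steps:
Y(m, l) = 26 (Y(m, l) = -2*(-16 + 3) = -2*(-13) = 26)
(-4314 + 3817)*(Y(15, -20) - 4058) = (-4314 + 3817)*(26 - 4058) = -497*(-4032) = 2003904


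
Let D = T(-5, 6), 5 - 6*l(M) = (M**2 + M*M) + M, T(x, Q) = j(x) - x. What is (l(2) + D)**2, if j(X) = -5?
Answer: 25/36 ≈ 0.69444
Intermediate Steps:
T(x, Q) = -5 - x
l(M) = 5/6 - M**2/3 - M/6 (l(M) = 5/6 - ((M**2 + M*M) + M)/6 = 5/6 - ((M**2 + M**2) + M)/6 = 5/6 - (2*M**2 + M)/6 = 5/6 - (M + 2*M**2)/6 = 5/6 + (-M**2/3 - M/6) = 5/6 - M**2/3 - M/6)
D = 0 (D = -5 - 1*(-5) = -5 + 5 = 0)
(l(2) + D)**2 = ((5/6 - 1/3*2**2 - 1/6*2) + 0)**2 = ((5/6 - 1/3*4 - 1/3) + 0)**2 = ((5/6 - 4/3 - 1/3) + 0)**2 = (-5/6 + 0)**2 = (-5/6)**2 = 25/36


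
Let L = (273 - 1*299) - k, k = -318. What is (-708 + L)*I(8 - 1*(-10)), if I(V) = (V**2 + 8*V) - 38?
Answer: -178880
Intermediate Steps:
I(V) = -38 + V**2 + 8*V
L = 292 (L = (273 - 1*299) - 1*(-318) = (273 - 299) + 318 = -26 + 318 = 292)
(-708 + L)*I(8 - 1*(-10)) = (-708 + 292)*(-38 + (8 - 1*(-10))**2 + 8*(8 - 1*(-10))) = -416*(-38 + (8 + 10)**2 + 8*(8 + 10)) = -416*(-38 + 18**2 + 8*18) = -416*(-38 + 324 + 144) = -416*430 = -178880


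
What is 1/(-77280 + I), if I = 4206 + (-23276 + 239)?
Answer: -1/96111 ≈ -1.0405e-5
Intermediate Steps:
I = -18831 (I = 4206 - 23037 = -18831)
1/(-77280 + I) = 1/(-77280 - 18831) = 1/(-96111) = -1/96111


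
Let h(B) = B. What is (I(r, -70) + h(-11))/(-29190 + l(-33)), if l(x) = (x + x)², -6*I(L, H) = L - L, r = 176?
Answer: 11/24834 ≈ 0.00044294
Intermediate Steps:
I(L, H) = 0 (I(L, H) = -(L - L)/6 = -⅙*0 = 0)
l(x) = 4*x² (l(x) = (2*x)² = 4*x²)
(I(r, -70) + h(-11))/(-29190 + l(-33)) = (0 - 11)/(-29190 + 4*(-33)²) = -11/(-29190 + 4*1089) = -11/(-29190 + 4356) = -11/(-24834) = -11*(-1/24834) = 11/24834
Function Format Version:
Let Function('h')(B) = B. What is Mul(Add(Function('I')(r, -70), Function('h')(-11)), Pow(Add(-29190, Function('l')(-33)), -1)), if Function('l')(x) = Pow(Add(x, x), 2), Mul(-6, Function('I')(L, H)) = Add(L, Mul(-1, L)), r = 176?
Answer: Rational(11, 24834) ≈ 0.00044294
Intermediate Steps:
Function('I')(L, H) = 0 (Function('I')(L, H) = Mul(Rational(-1, 6), Add(L, Mul(-1, L))) = Mul(Rational(-1, 6), 0) = 0)
Function('l')(x) = Mul(4, Pow(x, 2)) (Function('l')(x) = Pow(Mul(2, x), 2) = Mul(4, Pow(x, 2)))
Mul(Add(Function('I')(r, -70), Function('h')(-11)), Pow(Add(-29190, Function('l')(-33)), -1)) = Mul(Add(0, -11), Pow(Add(-29190, Mul(4, Pow(-33, 2))), -1)) = Mul(-11, Pow(Add(-29190, Mul(4, 1089)), -1)) = Mul(-11, Pow(Add(-29190, 4356), -1)) = Mul(-11, Pow(-24834, -1)) = Mul(-11, Rational(-1, 24834)) = Rational(11, 24834)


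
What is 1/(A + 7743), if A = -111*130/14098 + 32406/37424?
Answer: 131900888/1021287783651 ≈ 0.00012915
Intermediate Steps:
A = -20792133/131900888 (A = -14430*1/14098 + 32406*(1/37424) = -7215/7049 + 16203/18712 = -20792133/131900888 ≈ -0.15763)
1/(A + 7743) = 1/(-20792133/131900888 + 7743) = 1/(1021287783651/131900888) = 131900888/1021287783651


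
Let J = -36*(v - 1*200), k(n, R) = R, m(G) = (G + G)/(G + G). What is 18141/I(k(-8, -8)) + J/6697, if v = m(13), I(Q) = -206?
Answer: -120014493/1379582 ≈ -86.993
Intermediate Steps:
m(G) = 1 (m(G) = (2*G)/((2*G)) = (2*G)*(1/(2*G)) = 1)
v = 1
J = 7164 (J = -36*(1 - 1*200) = -36*(1 - 200) = -36*(-199) = 7164)
18141/I(k(-8, -8)) + J/6697 = 18141/(-206) + 7164/6697 = 18141*(-1/206) + 7164*(1/6697) = -18141/206 + 7164/6697 = -120014493/1379582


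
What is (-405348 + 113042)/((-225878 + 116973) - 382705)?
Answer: 20879/35115 ≈ 0.59459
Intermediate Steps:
(-405348 + 113042)/((-225878 + 116973) - 382705) = -292306/(-108905 - 382705) = -292306/(-491610) = -292306*(-1/491610) = 20879/35115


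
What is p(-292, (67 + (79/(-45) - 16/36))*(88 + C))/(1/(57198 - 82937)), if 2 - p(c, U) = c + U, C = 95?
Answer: 1488280458/5 ≈ 2.9766e+8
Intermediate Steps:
p(c, U) = 2 - U - c (p(c, U) = 2 - (c + U) = 2 - (U + c) = 2 + (-U - c) = 2 - U - c)
p(-292, (67 + (79/(-45) - 16/36))*(88 + C))/(1/(57198 - 82937)) = (2 - (67 + (79/(-45) - 16/36))*(88 + 95) - 1*(-292))/(1/(57198 - 82937)) = (2 - (67 + (79*(-1/45) - 16*1/36))*183 + 292)/(1/(-25739)) = (2 - (67 + (-79/45 - 4/9))*183 + 292)/(-1/25739) = (2 - (67 - 11/5)*183 + 292)*(-25739) = (2 - 324*183/5 + 292)*(-25739) = (2 - 1*59292/5 + 292)*(-25739) = (2 - 59292/5 + 292)*(-25739) = -57822/5*(-25739) = 1488280458/5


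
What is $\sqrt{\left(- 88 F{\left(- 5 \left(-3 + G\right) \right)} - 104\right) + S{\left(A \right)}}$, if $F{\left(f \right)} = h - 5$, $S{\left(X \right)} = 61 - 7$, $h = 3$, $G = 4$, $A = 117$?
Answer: $3 \sqrt{14} \approx 11.225$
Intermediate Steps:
$S{\left(X \right)} = 54$
$F{\left(f \right)} = -2$ ($F{\left(f \right)} = 3 - 5 = -2$)
$\sqrt{\left(- 88 F{\left(- 5 \left(-3 + G\right) \right)} - 104\right) + S{\left(A \right)}} = \sqrt{\left(\left(-88\right) \left(-2\right) - 104\right) + 54} = \sqrt{\left(176 - 104\right) + 54} = \sqrt{72 + 54} = \sqrt{126} = 3 \sqrt{14}$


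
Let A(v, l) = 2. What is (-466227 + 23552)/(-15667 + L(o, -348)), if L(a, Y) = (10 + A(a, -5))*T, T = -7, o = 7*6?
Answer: 442675/15751 ≈ 28.105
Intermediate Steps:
o = 42
L(a, Y) = -84 (L(a, Y) = (10 + 2)*(-7) = 12*(-7) = -84)
(-466227 + 23552)/(-15667 + L(o, -348)) = (-466227 + 23552)/(-15667 - 84) = -442675/(-15751) = -442675*(-1/15751) = 442675/15751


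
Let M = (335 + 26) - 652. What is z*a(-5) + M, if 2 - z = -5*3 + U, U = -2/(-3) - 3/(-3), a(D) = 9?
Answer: -153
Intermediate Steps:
U = 5/3 (U = -2*(-⅓) - 3*(-⅓) = ⅔ + 1 = 5/3 ≈ 1.6667)
z = 46/3 (z = 2 - (-5*3 + 5/3) = 2 - (-15 + 5/3) = 2 - 1*(-40/3) = 2 + 40/3 = 46/3 ≈ 15.333)
M = -291 (M = 361 - 652 = -291)
z*a(-5) + M = (46/3)*9 - 291 = 138 - 291 = -153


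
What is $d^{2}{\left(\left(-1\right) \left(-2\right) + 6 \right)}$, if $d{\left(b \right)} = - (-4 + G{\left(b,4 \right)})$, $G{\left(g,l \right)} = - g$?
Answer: $144$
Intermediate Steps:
$d{\left(b \right)} = 4 + b$ ($d{\left(b \right)} = - (-4 - b) = 4 + b$)
$d^{2}{\left(\left(-1\right) \left(-2\right) + 6 \right)} = \left(4 + \left(\left(-1\right) \left(-2\right) + 6\right)\right)^{2} = \left(4 + \left(2 + 6\right)\right)^{2} = \left(4 + 8\right)^{2} = 12^{2} = 144$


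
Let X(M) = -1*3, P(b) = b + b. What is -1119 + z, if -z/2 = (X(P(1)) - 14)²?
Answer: -1697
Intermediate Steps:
P(b) = 2*b
X(M) = -3
z = -578 (z = -2*(-3 - 14)² = -2*(-17)² = -2*289 = -578)
-1119 + z = -1119 - 578 = -1697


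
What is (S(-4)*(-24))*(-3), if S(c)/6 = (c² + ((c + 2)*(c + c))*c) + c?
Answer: -22464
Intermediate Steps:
S(c) = 6*c + 6*c² + 12*c²*(2 + c) (S(c) = 6*((c² + ((c + 2)*(c + c))*c) + c) = 6*((c² + ((2 + c)*(2*c))*c) + c) = 6*((c² + (2*c*(2 + c))*c) + c) = 6*((c² + 2*c²*(2 + c)) + c) = 6*(c + c² + 2*c²*(2 + c)) = 6*c + 6*c² + 12*c²*(2 + c))
(S(-4)*(-24))*(-3) = ((6*(-4)*(1 + 2*(-4)² + 5*(-4)))*(-24))*(-3) = ((6*(-4)*(1 + 2*16 - 20))*(-24))*(-3) = ((6*(-4)*(1 + 32 - 20))*(-24))*(-3) = ((6*(-4)*13)*(-24))*(-3) = -312*(-24)*(-3) = 7488*(-3) = -22464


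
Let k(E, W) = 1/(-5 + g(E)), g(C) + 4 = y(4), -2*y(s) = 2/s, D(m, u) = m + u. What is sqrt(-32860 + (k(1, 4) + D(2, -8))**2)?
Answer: 18*I*sqrt(138686)/37 ≈ 181.17*I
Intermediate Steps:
y(s) = -1/s
g(C) = -17/4 (g(C) = -4 - 1/4 = -17/4)
k(E, W) = -4/37 (k(E, W) = 1/(-5 - 17/4) = 1/(-37/4) = -4/37)
sqrt(-32860 + (k(1, 4) + D(2, -8))**2) = sqrt(-32860 + (-4/37 + (2 - 8))**2) = sqrt(-32860 + (-4/37 - 6)**2) = sqrt(-32860 + (-226/37)**2) = sqrt(-32860 + 51076/1369) = sqrt(-44934264/1369) = 18*I*sqrt(138686)/37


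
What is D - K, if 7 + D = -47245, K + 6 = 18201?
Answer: -65447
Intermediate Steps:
K = 18195 (K = -6 + 18201 = 18195)
D = -47252 (D = -7 - 47245 = -47252)
D - K = -47252 - 1*18195 = -47252 - 18195 = -65447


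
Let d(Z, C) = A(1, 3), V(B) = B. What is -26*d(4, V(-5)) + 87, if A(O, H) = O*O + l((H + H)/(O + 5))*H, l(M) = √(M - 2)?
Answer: 61 - 78*I ≈ 61.0 - 78.0*I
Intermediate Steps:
l(M) = √(-2 + M)
A(O, H) = O² + H*√(-2 + 2*H/(5 + O)) (A(O, H) = O*O + √(-2 + (H + H)/(O + 5))*H = O² + √(-2 + (2*H)/(5 + O))*H = O² + √(-2 + 2*H/(5 + O))*H = O² + H*√(-2 + 2*H/(5 + O)))
d(Z, C) = 1 + 3*I (d(Z, C) = 1² + 3*√2*√((-5 + 3 - 1*1)/(5 + 1)) = 1 + 3*√2*√((-5 + 3 - 1)/6) = 1 + 3*√2*√((⅙)*(-3)) = 1 + 3*√2*√(-½) = 1 + 3*√2*(I*√2/2) = 1 + 3*I)
-26*d(4, V(-5)) + 87 = -26*(1 + 3*I) + 87 = (-26 - 78*I) + 87 = 61 - 78*I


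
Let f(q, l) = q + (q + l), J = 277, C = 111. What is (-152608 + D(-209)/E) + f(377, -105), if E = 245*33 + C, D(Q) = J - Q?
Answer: -207575913/1366 ≈ -1.5196e+5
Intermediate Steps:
D(Q) = 277 - Q
f(q, l) = l + 2*q (f(q, l) = q + (l + q) = l + 2*q)
E = 8196 (E = 245*33 + 111 = 8085 + 111 = 8196)
(-152608 + D(-209)/E) + f(377, -105) = (-152608 + (277 - 1*(-209))/8196) + (-105 + 2*377) = (-152608 + (277 + 209)*(1/8196)) + (-105 + 754) = (-152608 + 486*(1/8196)) + 649 = (-152608 + 81/1366) + 649 = -208462447/1366 + 649 = -207575913/1366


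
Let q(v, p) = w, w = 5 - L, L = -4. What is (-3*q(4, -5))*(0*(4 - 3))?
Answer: 0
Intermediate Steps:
w = 9 (w = 5 - 1*(-4) = 5 + 4 = 9)
q(v, p) = 9
(-3*q(4, -5))*(0*(4 - 3)) = (-3*9)*(0*(4 - 3)) = -0 = -27*0 = 0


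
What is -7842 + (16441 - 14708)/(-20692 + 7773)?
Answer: -101312531/12919 ≈ -7842.1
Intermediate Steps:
-7842 + (16441 - 14708)/(-20692 + 7773) = -7842 + 1733/(-12919) = -7842 + 1733*(-1/12919) = -7842 - 1733/12919 = -101312531/12919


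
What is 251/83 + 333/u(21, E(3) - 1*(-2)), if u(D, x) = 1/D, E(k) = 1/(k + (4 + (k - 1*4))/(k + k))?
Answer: 580670/83 ≈ 6996.0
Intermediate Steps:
E(k) = 1/(½ + k) (E(k) = 1/(k + (4 + (k - 4))/((2*k))) = 1/(k + (4 + (-4 + k))*(1/(2*k))) = 1/(k + k*(1/(2*k))) = 1/(k + ½) = 1/(½ + k))
251/83 + 333/u(21, E(3) - 1*(-2)) = 251/83 + 333/(1/21) = 251*(1/83) + 333/(1/21) = 251/83 + 333*21 = 251/83 + 6993 = 580670/83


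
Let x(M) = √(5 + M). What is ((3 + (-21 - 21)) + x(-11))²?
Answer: (-39 + I*√6)² ≈ 1515.0 - 191.06*I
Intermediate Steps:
((3 + (-21 - 21)) + x(-11))² = ((3 + (-21 - 21)) + √(5 - 11))² = ((3 - 42) + √(-6))² = (-39 + I*√6)²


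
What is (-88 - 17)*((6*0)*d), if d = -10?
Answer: 0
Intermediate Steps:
(-88 - 17)*((6*0)*d) = (-88 - 17)*((6*0)*(-10)) = -0*(-10) = -105*0 = 0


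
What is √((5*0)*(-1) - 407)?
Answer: I*√407 ≈ 20.174*I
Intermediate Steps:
√((5*0)*(-1) - 407) = √(0*(-1) - 407) = √(0 - 407) = √(-407) = I*√407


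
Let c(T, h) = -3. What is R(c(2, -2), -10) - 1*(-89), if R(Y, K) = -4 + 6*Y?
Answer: 67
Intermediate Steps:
R(c(2, -2), -10) - 1*(-89) = (-4 + 6*(-3)) - 1*(-89) = (-4 - 18) + 89 = -22 + 89 = 67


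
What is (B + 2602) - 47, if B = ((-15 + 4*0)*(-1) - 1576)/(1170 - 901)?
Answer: 685734/269 ≈ 2549.2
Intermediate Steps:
B = -1561/269 (B = ((-15 + 0)*(-1) - 1576)/269 = (-15*(-1) - 1576)*(1/269) = (15 - 1576)*(1/269) = -1561*1/269 = -1561/269 ≈ -5.8030)
(B + 2602) - 47 = (-1561/269 + 2602) - 47 = 698377/269 - 47 = 685734/269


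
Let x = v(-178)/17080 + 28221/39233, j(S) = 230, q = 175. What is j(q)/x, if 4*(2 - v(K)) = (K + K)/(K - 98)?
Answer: 42537925147200/133054216559 ≈ 319.70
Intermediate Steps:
v(K) = 2 - K/(2*(-98 + K)) (v(K) = 2 - (K + K)/(4*(K - 98)) = 2 - 2*K/(4*(-98 + K)) = 2 - K/(2*(-98 + K)))
x = 133054216559/184947500640 (x = ((-392 + 3*(-178))/(2*(-98 - 178)))/17080 + 28221/39233 = ((½)*(-392 - 534)/(-276))*(1/17080) + 28221*(1/39233) = ((½)*(-1/276)*(-926))*(1/17080) + 28221/39233 = (463/276)*(1/17080) + 28221/39233 = 463/4714080 + 28221/39233 = 133054216559/184947500640 ≈ 0.71942)
j(q)/x = 230/(133054216559/184947500640) = 230*(184947500640/133054216559) = 42537925147200/133054216559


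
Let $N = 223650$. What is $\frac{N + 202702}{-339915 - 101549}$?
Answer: $- \frac{53294}{55183} \approx -0.96577$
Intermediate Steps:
$\frac{N + 202702}{-339915 - 101549} = \frac{223650 + 202702}{-339915 - 101549} = \frac{426352}{-441464} = 426352 \left(- \frac{1}{441464}\right) = - \frac{53294}{55183}$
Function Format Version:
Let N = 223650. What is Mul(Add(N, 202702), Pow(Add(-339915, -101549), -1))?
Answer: Rational(-53294, 55183) ≈ -0.96577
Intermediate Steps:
Mul(Add(N, 202702), Pow(Add(-339915, -101549), -1)) = Mul(Add(223650, 202702), Pow(Add(-339915, -101549), -1)) = Mul(426352, Pow(-441464, -1)) = Mul(426352, Rational(-1, 441464)) = Rational(-53294, 55183)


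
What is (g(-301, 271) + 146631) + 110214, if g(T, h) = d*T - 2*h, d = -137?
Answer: 297540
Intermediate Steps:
g(T, h) = -137*T - 2*h
(g(-301, 271) + 146631) + 110214 = ((-137*(-301) - 2*271) + 146631) + 110214 = ((41237 - 542) + 146631) + 110214 = (40695 + 146631) + 110214 = 187326 + 110214 = 297540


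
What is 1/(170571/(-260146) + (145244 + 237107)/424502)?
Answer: 27608124323/6764838151 ≈ 4.0811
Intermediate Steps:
1/(170571/(-260146) + (145244 + 237107)/424502) = 1/(170571*(-1/260146) + 382351*(1/424502)) = 1/(-170571/260146 + 382351/424502) = 1/(6764838151/27608124323) = 27608124323/6764838151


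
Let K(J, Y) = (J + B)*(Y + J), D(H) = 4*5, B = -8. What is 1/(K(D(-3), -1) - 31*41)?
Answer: -1/1043 ≈ -0.00095877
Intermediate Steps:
D(H) = 20
K(J, Y) = (-8 + J)*(J + Y) (K(J, Y) = (J - 8)*(Y + J) = (-8 + J)*(J + Y))
1/(K(D(-3), -1) - 31*41) = 1/((20² - 8*20 - 8*(-1) + 20*(-1)) - 31*41) = 1/((400 - 160 + 8 - 20) - 1271) = 1/(228 - 1271) = 1/(-1043) = -1/1043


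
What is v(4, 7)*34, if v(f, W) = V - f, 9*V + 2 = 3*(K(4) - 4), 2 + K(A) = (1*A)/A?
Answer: -1802/9 ≈ -200.22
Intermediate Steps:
K(A) = -1 (K(A) = -2 + (1*A)/A = -2 + A/A = -2 + 1 = -1)
V = -17/9 (V = -2/9 + (3*(-1 - 4))/9 = -2/9 + (3*(-5))/9 = -2/9 + (⅑)*(-15) = -2/9 - 5/3 = -17/9 ≈ -1.8889)
v(f, W) = -17/9 - f
v(4, 7)*34 = (-17/9 - 1*4)*34 = (-17/9 - 4)*34 = -53/9*34 = -1802/9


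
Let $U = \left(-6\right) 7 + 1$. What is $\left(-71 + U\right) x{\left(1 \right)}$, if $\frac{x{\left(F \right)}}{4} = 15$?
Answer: $-6720$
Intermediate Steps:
$x{\left(F \right)} = 60$ ($x{\left(F \right)} = 4 \cdot 15 = 60$)
$U = -41$ ($U = -42 + 1 = -41$)
$\left(-71 + U\right) x{\left(1 \right)} = \left(-71 - 41\right) 60 = \left(-112\right) 60 = -6720$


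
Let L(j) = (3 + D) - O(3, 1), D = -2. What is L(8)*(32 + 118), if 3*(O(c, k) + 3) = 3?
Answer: 450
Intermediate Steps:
O(c, k) = -2 (O(c, k) = -3 + (⅓)*3 = -3 + 1 = -2)
L(j) = 3 (L(j) = (3 - 2) - 1*(-2) = 1 + 2 = 3)
L(8)*(32 + 118) = 3*(32 + 118) = 3*150 = 450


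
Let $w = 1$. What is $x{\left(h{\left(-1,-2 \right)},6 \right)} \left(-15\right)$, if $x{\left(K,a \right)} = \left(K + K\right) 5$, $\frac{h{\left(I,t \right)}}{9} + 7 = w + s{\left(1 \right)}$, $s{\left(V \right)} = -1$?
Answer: $9450$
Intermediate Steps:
$h{\left(I,t \right)} = -63$ ($h{\left(I,t \right)} = -63 + 9 \left(1 - 1\right) = -63 + 9 \cdot 0 = -63 + 0 = -63$)
$x{\left(K,a \right)} = 10 K$ ($x{\left(K,a \right)} = 2 K 5 = 10 K$)
$x{\left(h{\left(-1,-2 \right)},6 \right)} \left(-15\right) = 10 \left(-63\right) \left(-15\right) = \left(-630\right) \left(-15\right) = 9450$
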